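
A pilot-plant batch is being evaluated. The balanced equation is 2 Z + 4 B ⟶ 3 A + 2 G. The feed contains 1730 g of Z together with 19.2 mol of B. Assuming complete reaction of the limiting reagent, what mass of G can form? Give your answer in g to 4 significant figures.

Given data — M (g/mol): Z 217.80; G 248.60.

1975 g

n(Z) = 1730 / 217.80 = 7.943 mol
n(B) = 19.20 mol
n/ν → Z: 3.972, B: 4.800; Z is limiting.
n(G) = (2/2) × 7.943 = 7.943 mol
mass = 7.943 × 248.60 = 1975 g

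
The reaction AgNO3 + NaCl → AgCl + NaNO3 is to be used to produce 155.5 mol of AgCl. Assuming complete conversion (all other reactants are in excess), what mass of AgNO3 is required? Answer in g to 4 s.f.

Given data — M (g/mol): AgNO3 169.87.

n(AgCl) = 155.5 mol
n(AgNO3) = (1/1) × 155.5 = 155.5 mol
mass = 155.5 × 169.87 = 26410 g

26410 g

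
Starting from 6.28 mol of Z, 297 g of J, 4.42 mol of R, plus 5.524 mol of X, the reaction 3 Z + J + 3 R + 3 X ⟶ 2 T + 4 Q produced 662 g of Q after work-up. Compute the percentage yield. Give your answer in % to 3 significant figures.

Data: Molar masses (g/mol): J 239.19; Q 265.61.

50.2 %

n(Z) = 6.280 mol
n(J) = 297.0 / 239.19 = 1.242 mol
n(R) = 4.420 mol
n(X) = 5.524 mol
n/ν → Z: 2.093, J: 1.242, R: 1.473, X: 1.841; J is limiting.
theoretical n(Q) = (4/1) × 1.242 = 4.968 mol → 1320 g
% yield = 662 / 1320 × 100 = 50.15 %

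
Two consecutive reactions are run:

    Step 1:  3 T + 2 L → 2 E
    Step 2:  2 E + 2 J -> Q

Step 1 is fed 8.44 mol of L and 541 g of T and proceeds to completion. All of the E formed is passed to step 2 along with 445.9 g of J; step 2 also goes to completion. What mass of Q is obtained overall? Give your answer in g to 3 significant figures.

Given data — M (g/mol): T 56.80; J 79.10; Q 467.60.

Step 1:
n(L) = 8.440 mol
n(T) = 541.0 / 56.80 = 9.525 mol
n/ν for L = 8.440/2 = 4.220
n/ν for T = 9.525/3 = 3.175
Smallest n/ν is T → limiting reagent.
n(E) produced = (2/3) × 9.525 = 6.350 mol
Step 2:
n(E) available = 6.350 mol
n(J) = 445.9 / 79.10 = 5.637 mol
n/ν for E = 6.350/2 = 3.175
n/ν for J = 5.637/2 = 2.819
Smallest n/ν is J → limiting reagent.
n(Q) = (1/2) × 5.637 = 2.819 mol
mass = 2.819 × 467.60 = 1318 g

1320 g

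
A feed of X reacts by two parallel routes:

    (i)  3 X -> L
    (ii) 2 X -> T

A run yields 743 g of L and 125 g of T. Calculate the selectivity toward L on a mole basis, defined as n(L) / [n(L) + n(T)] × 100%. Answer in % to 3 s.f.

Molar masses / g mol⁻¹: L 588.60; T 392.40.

n(L) = 743 / 588.60 = 1.262 mol
n(T) = 125 / 392.40 = 0.3186 mol
selectivity = 1.262/(1.262+0.3186) × 100 = 79.84 %

79.8 %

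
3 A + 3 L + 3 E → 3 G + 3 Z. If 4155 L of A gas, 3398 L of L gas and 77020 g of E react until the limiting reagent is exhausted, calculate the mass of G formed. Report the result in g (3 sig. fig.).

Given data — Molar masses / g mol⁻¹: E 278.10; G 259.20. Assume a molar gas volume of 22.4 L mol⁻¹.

n(A) = 4155 / 22.4 = 185.5 mol
n(L) = 3398 / 22.4 = 151.7 mol
n(E) = 77020 / 278.10 = 277.0 mol
n/ν → A: 61.83, L: 50.57, E: 92.33; L is limiting.
n(G) = (3/3) × 151.7 = 151.7 mol
mass = 151.7 × 259.20 = 39320 g

39300 g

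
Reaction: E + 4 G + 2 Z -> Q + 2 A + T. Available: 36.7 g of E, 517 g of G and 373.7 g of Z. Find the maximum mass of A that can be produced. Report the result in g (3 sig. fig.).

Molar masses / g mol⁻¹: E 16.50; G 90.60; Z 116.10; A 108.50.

n(E) = 36.70 / 16.50 = 2.224 mol
n(G) = 517.0 / 90.60 = 5.706 mol
n(Z) = 373.7 / 116.10 = 3.219 mol
n/ν for E = 2.224/1 = 2.224
n/ν for G = 5.706/4 = 1.427
n/ν for Z = 3.219/2 = 1.610
Smallest n/ν is G → limiting reagent.
n(A) = (2/4) × 5.706 = 2.853 mol
mass = 2.853 × 108.50 = 309.6 g

310 g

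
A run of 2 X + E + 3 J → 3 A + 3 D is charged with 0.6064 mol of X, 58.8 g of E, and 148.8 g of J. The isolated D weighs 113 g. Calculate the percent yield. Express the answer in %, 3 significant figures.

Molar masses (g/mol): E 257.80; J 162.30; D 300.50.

55.0 %

n(X) = 0.6064 mol
n(E) = 58.80 / 257.80 = 0.2281 mol
n(J) = 148.8 / 162.30 = 0.9168 mol
n/ν for X = 0.6064/2 = 0.3032
n/ν for E = 0.2281/1 = 0.2281
n/ν for J = 0.9168/3 = 0.3056
Smallest n/ν is E → limiting reagent.
theoretical n(D) = (3/1) × 0.2281 = 0.6843 mol → 205.6 g
% yield = 113 / 205.6 × 100 = 54.96 %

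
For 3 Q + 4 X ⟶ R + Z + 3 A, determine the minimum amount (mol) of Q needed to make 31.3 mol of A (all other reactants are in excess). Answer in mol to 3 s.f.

n(A) = 31.30 mol
n(Q) = (3/3) × 31.30 = 31.30 mol

31.3 mol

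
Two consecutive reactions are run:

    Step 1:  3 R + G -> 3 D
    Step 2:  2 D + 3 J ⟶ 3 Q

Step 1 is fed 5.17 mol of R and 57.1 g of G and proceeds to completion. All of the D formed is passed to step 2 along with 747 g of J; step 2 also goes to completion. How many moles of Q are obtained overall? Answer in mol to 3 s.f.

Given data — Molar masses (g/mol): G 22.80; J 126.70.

5.90 mol

Step 1:
n(R) = 5.170 mol
n(G) = 57.10 / 22.80 = 2.504 mol
n/ν for R = 5.170/3 = 1.723
n/ν for G = 2.504/1 = 2.504
Smallest n/ν is R → limiting reagent.
n(D) produced = (3/3) × 5.170 = 5.170 mol
Step 2:
n(D) available = 5.170 mol
n(J) = 747.0 / 126.70 = 5.896 mol
n/ν for D = 5.170/2 = 2.585
n/ν for J = 5.896/3 = 1.965
Smallest n/ν is J → limiting reagent.
n(Q) = (3/3) × 5.896 = 5.896 mol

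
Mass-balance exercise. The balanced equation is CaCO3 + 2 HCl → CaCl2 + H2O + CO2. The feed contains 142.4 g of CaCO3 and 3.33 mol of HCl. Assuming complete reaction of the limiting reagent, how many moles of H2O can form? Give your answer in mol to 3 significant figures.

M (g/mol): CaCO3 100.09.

1.42 mol

n(CaCO3) = 142.4 / 100.09 = 1.423 mol
n(HCl) = 3.330 mol
n/ν for CaCO3 = 1.423/1 = 1.423
n/ν for HCl = 3.330/2 = 1.665
Smallest n/ν is CaCO3 → limiting reagent.
n(H2O) = (1/1) × 1.423 = 1.423 mol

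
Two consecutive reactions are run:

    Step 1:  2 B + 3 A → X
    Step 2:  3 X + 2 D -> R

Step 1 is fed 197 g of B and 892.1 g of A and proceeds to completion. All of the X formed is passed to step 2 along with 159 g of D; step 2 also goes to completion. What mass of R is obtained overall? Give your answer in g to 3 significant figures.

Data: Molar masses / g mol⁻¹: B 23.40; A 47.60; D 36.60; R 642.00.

901 g

Step 1:
n(B) = 197.0 / 23.40 = 8.419 mol
n(A) = 892.1 / 47.60 = 18.74 mol
n/ν for B = 8.419/2 = 4.210
n/ν for A = 18.74/3 = 6.247
Smallest n/ν is B → limiting reagent.
n(X) produced = (1/2) × 8.419 = 4.210 mol
Step 2:
n(X) available = 4.210 mol
n(D) = 159.0 / 36.60 = 4.344 mol
n/ν for X = 4.210/3 = 1.403
n/ν for D = 4.344/2 = 2.172
Smallest n/ν is X → limiting reagent.
n(R) = (1/3) × 4.210 = 1.403 mol
mass = 1.403 × 642.00 = 900.7 g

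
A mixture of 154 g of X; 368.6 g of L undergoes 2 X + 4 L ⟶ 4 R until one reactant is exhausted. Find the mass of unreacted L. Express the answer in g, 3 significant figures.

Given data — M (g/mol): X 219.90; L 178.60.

n(X) = 154.0 / 219.90 = 0.7003 mol
n(L) = 368.6 / 178.60 = 2.064 mol
n/ν for X = 0.7003/2 = 0.3502
n/ν for L = 2.064/4 = 0.5160
Smallest n/ν is X → limiting reagent.
L consumed = (4/2) × 0.7003 = 1.401 mol
L remaining = 2.064 − 1.401 = 0.6630 mol
mass = 0.6630 × 178.60 = 118.4 g

118 g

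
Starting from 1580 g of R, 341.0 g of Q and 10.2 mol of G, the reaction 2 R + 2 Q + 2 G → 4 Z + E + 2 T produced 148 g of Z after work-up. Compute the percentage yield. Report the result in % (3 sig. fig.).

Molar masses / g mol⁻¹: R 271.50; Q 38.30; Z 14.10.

90.2 %

n(R) = 1580 / 271.50 = 5.820 mol
n(Q) = 341.0 / 38.30 = 8.903 mol
n(G) = 10.20 mol
n/ν for R = 5.820/2 = 2.910
n/ν for Q = 8.903/2 = 4.452
n/ν for G = 10.20/2 = 5.100
Smallest n/ν is R → limiting reagent.
theoretical n(Z) = (4/2) × 5.820 = 11.64 mol → 164.1 g
% yield = 148 / 164.1 × 100 = 90.19 %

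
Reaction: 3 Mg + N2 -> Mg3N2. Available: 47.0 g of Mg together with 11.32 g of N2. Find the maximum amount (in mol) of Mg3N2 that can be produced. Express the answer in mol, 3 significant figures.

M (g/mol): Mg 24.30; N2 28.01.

0.404 mol

n(Mg) = 47.00 / 24.30 = 1.934 mol
n(N2) = 11.32 / 28.01 = 0.4041 mol
n/ν for Mg = 1.934/3 = 0.6447
n/ν for N2 = 0.4041/1 = 0.4041
Smallest n/ν is N2 → limiting reagent.
n(Mg3N2) = (1/1) × 0.4041 = 0.4041 mol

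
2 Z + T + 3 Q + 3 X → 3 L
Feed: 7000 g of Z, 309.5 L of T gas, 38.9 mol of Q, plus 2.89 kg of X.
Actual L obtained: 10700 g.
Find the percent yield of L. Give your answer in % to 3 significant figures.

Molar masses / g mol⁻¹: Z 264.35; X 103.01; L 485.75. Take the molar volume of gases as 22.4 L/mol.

n(Z) = 7000 / 264.35 = 26.48 mol
n(T) = 309.5 / 22.4 = 13.82 mol
n(Q) = 38.90 mol
n(X) = 2.890×1000 / 103.01 = 28.06 mol
n/ν → Z: 13.24, T: 13.82, Q: 12.97, X: 9.353; X is limiting.
theoretical n(L) = (3/3) × 28.06 = 28.06 mol → 13630 g
% yield = 10700 / 13630 × 100 = 78.50 %

78.5 %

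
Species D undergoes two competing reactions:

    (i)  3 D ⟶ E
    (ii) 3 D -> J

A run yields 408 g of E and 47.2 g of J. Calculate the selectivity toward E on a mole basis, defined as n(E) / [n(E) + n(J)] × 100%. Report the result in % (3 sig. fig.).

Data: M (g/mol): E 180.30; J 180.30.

89.6 %

n(E) = 408 / 180.30 = 2.263 mol
n(J) = 47.2 / 180.30 = 0.2618 mol
selectivity = 2.263/(2.263+0.2618) × 100 = 89.63 %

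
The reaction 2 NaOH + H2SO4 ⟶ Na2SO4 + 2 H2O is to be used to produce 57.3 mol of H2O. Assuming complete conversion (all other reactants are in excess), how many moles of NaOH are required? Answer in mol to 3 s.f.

n(H2O) = 57.30 mol
n(NaOH) = (2/2) × 57.30 = 57.30 mol

57.3 mol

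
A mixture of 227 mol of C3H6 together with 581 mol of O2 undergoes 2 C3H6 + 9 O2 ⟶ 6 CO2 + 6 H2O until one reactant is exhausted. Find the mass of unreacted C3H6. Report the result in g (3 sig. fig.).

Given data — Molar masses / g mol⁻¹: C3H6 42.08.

4120 g

n(C3H6) = 227.0 mol
n(O2) = 581.0 mol
n/ν → C3H6: 113.5, O2: 64.56; O2 is limiting.
C3H6 consumed = (2/9) × 581.0 = 129.1 mol
C3H6 remaining = 227.0 − 129.1 = 97.90 mol
mass = 97.90 × 42.08 = 4120 g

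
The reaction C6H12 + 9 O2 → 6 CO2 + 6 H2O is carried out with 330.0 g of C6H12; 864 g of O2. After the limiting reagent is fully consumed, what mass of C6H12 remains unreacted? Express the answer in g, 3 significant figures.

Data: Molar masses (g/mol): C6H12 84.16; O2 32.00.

n(C6H12) = 330.0 / 84.16 = 3.921 mol
n(O2) = 864.0 / 32.00 = 27.00 mol
n/ν for C6H12 = 3.921/1 = 3.921
n/ν for O2 = 27.00/9 = 3.000
Smallest n/ν is O2 → limiting reagent.
C6H12 consumed = (1/9) × 27.00 = 3.000 mol
C6H12 remaining = 3.921 − 3.000 = 0.9210 mol
mass = 0.9210 × 84.16 = 77.51 g

77.5 g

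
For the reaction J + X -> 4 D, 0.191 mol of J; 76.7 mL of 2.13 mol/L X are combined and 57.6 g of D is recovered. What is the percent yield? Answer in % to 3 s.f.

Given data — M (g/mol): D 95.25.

n(J) = 0.1910 mol
n(X) = 2.13 × 76.70/1000 = 0.1634 mol
n/ν for J = 0.1910/1 = 0.1910
n/ν for X = 0.1634/1 = 0.1634
Smallest n/ν is X → limiting reagent.
theoretical n(D) = (4/1) × 0.1634 = 0.6536 mol → 62.26 g
% yield = 57.6 / 62.26 × 100 = 92.52 %

92.5 %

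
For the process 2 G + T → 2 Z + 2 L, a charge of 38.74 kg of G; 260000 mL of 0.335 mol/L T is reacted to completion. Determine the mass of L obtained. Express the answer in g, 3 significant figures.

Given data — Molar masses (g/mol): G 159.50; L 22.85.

n(G) = 38.74×1000 / 159.50 = 242.9 mol
n(T) = 0.335 × 260000/1000 = 87.10 mol
n/ν for G = 242.9/2 = 121.5
n/ν for T = 87.10/1 = 87.10
Smallest n/ν is T → limiting reagent.
n(L) = (2/1) × 87.10 = 174.2 mol
mass = 174.2 × 22.85 = 3980 g

3980 g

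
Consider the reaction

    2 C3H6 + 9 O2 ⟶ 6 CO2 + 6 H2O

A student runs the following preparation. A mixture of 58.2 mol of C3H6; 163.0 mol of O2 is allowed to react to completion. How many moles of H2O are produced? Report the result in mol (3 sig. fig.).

109 mol

n(C3H6) = 58.20 mol
n(O2) = 163.0 mol
n/ν for C3H6 = 58.20/2 = 29.10
n/ν for O2 = 163.0/9 = 18.11
Smallest n/ν is O2 → limiting reagent.
n(H2O) = (6/9) × 163.0 = 108.7 mol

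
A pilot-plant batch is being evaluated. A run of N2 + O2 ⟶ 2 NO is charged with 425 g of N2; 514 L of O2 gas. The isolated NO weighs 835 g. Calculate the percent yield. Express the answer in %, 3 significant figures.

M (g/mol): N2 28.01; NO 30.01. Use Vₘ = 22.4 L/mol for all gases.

n(N2) = 425.0 / 28.01 = 15.17 mol
n(O2) = 514.0 / 22.4 = 22.95 mol
n/ν for N2 = 15.17/1 = 15.17
n/ν for O2 = 22.95/1 = 22.95
Smallest n/ν is N2 → limiting reagent.
theoretical n(NO) = (2/1) × 15.17 = 30.34 mol → 910.5 g
% yield = 835 / 910.5 × 100 = 91.71 %

91.7 %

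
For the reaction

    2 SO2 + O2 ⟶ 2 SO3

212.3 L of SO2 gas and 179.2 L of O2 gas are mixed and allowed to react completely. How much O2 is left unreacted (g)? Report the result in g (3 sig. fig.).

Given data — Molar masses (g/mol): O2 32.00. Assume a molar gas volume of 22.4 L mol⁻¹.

104 g

n(SO2) = 212.3 / 22.4 = 9.478 mol
n(O2) = 179.2 / 22.4 = 8.000 mol
n/ν → SO2: 4.739, O2: 8.000; SO2 is limiting.
O2 consumed = (1/2) × 9.478 = 4.739 mol
O2 remaining = 8.000 − 4.739 = 3.261 mol
mass = 3.261 × 32.00 = 104.4 g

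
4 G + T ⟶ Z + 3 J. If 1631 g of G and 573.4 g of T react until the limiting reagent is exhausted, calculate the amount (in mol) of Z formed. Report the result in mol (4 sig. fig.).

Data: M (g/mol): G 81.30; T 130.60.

n(G) = 1631 / 81.30 = 20.06 mol
n(T) = 573.4 / 130.60 = 4.391 mol
n/ν for G = 20.06/4 = 5.015
n/ν for T = 4.391/1 = 4.391
Smallest n/ν is T → limiting reagent.
n(Z) = (1/1) × 4.391 = 4.391 mol

4.391 mol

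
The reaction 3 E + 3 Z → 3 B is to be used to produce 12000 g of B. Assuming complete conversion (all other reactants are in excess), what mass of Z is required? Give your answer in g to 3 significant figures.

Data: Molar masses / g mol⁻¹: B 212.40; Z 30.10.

1700 g

n(B) = 12000 / 212.40 = 56.50 mol
n(Z) = (3/3) × 56.50 = 56.50 mol
mass = 56.50 × 30.10 = 1701 g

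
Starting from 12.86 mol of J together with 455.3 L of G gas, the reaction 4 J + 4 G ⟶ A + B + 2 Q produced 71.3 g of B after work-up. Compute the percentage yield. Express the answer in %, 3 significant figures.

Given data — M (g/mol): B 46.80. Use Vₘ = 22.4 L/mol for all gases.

n(J) = 12.86 mol
n(G) = 455.3 / 22.4 = 20.33 mol
n/ν for J = 12.86/4 = 3.215
n/ν for G = 20.33/4 = 5.083
Smallest n/ν is J → limiting reagent.
theoretical n(B) = (1/4) × 12.86 = 3.215 mol → 150.5 g
% yield = 71.3 / 150.5 × 100 = 47.38 %

47.4 %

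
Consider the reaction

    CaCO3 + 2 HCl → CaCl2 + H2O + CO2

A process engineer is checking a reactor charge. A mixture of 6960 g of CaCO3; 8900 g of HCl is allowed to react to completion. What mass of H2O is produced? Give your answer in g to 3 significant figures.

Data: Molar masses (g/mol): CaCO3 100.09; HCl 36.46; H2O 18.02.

1250 g

n(CaCO3) = 6960 / 100.09 = 69.54 mol
n(HCl) = 8900 / 36.46 = 244.1 mol
n/ν for CaCO3 = 69.54/1 = 69.54
n/ν for HCl = 244.1/2 = 122.1
Smallest n/ν is CaCO3 → limiting reagent.
n(H2O) = (1/1) × 69.54 = 69.54 mol
mass = 69.54 × 18.02 = 1253 g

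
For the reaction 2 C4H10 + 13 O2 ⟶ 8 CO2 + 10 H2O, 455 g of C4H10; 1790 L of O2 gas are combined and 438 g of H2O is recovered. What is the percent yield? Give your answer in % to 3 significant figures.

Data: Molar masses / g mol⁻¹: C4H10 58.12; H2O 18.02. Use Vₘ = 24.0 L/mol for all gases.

62.1 %

n(C4H10) = 455.0 / 58.12 = 7.829 mol
n(O2) = 1790 / 24.0 = 74.58 mol
n/ν → C4H10: 3.915, O2: 5.737; C4H10 is limiting.
theoretical n(H2O) = (10/2) × 7.829 = 39.15 mol → 705.5 g
% yield = 438 / 705.5 × 100 = 62.08 %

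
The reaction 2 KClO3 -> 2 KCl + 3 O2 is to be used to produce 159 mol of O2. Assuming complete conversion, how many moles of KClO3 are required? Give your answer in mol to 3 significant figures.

n(O2) = 159.0 mol
n(KClO3) = (2/3) × 159.0 = 106.0 mol

106 mol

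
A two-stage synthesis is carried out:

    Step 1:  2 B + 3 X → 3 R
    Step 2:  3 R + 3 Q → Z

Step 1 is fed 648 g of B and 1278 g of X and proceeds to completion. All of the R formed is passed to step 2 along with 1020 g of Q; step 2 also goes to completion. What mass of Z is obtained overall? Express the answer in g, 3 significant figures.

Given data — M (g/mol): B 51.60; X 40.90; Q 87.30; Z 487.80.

Step 1:
n(B) = 648.0 / 51.60 = 12.56 mol
n(X) = 1278 / 40.90 = 31.25 mol
n/ν for B = 12.56/2 = 6.280
n/ν for X = 31.25/3 = 10.42
Smallest n/ν is B → limiting reagent.
n(R) produced = (3/2) × 12.56 = 18.84 mol
Step 2:
n(R) available = 18.84 mol
n(Q) = 1020 / 87.30 = 11.68 mol
n/ν for R = 18.84/3 = 6.280
n/ν for Q = 11.68/3 = 3.893
Smallest n/ν is Q → limiting reagent.
n(Z) = (1/3) × 11.68 = 3.893 mol
mass = 3.893 × 487.80 = 1899 g

1900 g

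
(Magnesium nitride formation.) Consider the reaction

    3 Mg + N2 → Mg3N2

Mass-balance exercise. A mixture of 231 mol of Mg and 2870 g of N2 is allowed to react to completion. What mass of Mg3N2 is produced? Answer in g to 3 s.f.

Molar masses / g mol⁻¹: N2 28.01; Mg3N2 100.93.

n(Mg) = 231.0 mol
n(N2) = 2870 / 28.01 = 102.5 mol
n/ν for Mg = 231.0/3 = 77.00
n/ν for N2 = 102.5/1 = 102.5
Smallest n/ν is Mg → limiting reagent.
n(Mg3N2) = (1/3) × 231.0 = 77.00 mol
mass = 77.00 × 100.93 = 7772 g

7770 g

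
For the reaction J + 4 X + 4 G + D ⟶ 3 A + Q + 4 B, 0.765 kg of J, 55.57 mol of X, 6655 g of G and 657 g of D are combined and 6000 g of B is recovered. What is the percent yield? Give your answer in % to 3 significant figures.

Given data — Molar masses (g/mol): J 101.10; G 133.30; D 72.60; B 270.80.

n(J) = 0.7650×1000 / 101.10 = 7.567 mol
n(X) = 55.57 mol
n(G) = 6655 / 133.30 = 49.92 mol
n(D) = 657.0 / 72.60 = 9.050 mol
n/ν → J: 7.567, X: 13.89, G: 12.48, D: 9.050; J is limiting.
theoretical n(B) = (4/1) × 7.567 = 30.27 mol → 8197 g
% yield = 6000 / 8197 × 100 = 73.20 %

73.2 %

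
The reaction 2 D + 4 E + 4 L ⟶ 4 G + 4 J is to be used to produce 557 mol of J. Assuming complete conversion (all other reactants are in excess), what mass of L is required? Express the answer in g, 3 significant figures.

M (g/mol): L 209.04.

n(J) = 557.0 mol
n(L) = (4/4) × 557.0 = 557.0 mol
mass = 557.0 × 209.04 = 116400 g

116000 g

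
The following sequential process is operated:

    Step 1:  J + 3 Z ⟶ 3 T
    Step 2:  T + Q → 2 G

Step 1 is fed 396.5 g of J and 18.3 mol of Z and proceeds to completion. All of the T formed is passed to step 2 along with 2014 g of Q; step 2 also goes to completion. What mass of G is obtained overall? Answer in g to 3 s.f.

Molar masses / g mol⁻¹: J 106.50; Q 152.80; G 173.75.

3880 g

Step 1:
n(J) = 396.5 / 106.50 = 3.723 mol
n(Z) = 18.30 mol
n/ν → J: 3.723, Z: 6.100; J is limiting.
n(T) produced = (3/1) × 3.723 = 11.17 mol
Step 2:
n(T) available = 11.17 mol
n(Q) = 2014 / 152.80 = 13.18 mol
n/ν → T: 11.17, Q: 13.18; T is limiting.
n(G) = (2/1) × 11.17 = 22.34 mol
mass = 22.34 × 173.75 = 3882 g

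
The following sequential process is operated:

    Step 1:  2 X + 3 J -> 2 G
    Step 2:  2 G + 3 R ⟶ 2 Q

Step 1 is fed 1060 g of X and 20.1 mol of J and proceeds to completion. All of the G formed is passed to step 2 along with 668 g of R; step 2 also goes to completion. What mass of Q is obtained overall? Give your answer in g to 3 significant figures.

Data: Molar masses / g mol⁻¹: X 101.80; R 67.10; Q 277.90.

1840 g

Step 1:
n(X) = 1060 / 101.80 = 10.41 mol
n(J) = 20.10 mol
n/ν → X: 5.205, J: 6.700; X is limiting.
n(G) produced = (2/2) × 10.41 = 10.41 mol
Step 2:
n(G) available = 10.41 mol
n(R) = 668.0 / 67.10 = 9.955 mol
n/ν → G: 5.205, R: 3.318; R is limiting.
n(Q) = (2/3) × 9.955 = 6.637 mol
mass = 6.637 × 277.90 = 1844 g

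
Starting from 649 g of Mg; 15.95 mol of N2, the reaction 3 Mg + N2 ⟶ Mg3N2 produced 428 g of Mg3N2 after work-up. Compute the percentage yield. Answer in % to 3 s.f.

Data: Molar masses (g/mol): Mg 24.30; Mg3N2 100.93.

47.6 %

n(Mg) = 649.0 / 24.30 = 26.71 mol
n(N2) = 15.95 mol
n/ν → Mg: 8.903, N2: 15.95; Mg is limiting.
theoretical n(Mg3N2) = (1/3) × 26.71 = 8.903 mol → 898.6 g
% yield = 428 / 898.6 × 100 = 47.63 %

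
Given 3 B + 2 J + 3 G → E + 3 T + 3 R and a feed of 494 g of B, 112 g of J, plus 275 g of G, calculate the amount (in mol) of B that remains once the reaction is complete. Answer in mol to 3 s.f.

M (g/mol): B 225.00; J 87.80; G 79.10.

n(B) = 494.0 / 225.00 = 2.196 mol
n(J) = 112.0 / 87.80 = 1.276 mol
n(G) = 275.0 / 79.10 = 3.477 mol
n/ν → B: 0.7320, J: 0.6380, G: 1.159; J is limiting.
B consumed = (3/2) × 1.276 = 1.914 mol
B remaining = 2.196 − 1.914 = 0.2820 mol

0.282 mol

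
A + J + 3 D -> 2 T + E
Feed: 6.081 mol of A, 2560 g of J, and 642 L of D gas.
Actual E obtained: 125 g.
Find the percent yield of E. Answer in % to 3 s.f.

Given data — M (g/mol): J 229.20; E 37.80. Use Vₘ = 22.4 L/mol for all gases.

54.4 %

n(A) = 6.081 mol
n(J) = 2560 / 229.20 = 11.17 mol
n(D) = 642.0 / 22.4 = 28.66 mol
n/ν → A: 6.081, J: 11.17, D: 9.553; A is limiting.
theoretical n(E) = (1/1) × 6.081 = 6.081 mol → 229.9 g
% yield = 125 / 229.9 × 100 = 54.37 %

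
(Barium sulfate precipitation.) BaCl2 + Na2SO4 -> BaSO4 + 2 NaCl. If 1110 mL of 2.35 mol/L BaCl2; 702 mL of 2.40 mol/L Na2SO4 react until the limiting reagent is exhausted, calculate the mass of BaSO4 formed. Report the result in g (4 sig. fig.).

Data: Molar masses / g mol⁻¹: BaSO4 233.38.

393.2 g

n(BaCl2) = 2.35 × 1110/1000 = 2.609 mol
n(Na2SO4) = 2.40 × 702.0/1000 = 1.685 mol
n/ν → BaCl2: 2.609, Na2SO4: 1.685; Na2SO4 is limiting.
n(BaSO4) = (1/1) × 1.685 = 1.685 mol
mass = 1.685 × 233.38 = 393.2 g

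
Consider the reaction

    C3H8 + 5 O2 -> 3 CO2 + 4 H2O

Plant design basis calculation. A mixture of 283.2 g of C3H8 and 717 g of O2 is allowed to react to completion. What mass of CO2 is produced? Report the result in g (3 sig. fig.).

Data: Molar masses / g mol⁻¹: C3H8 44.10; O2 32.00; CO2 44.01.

592 g

n(C3H8) = 283.2 / 44.10 = 6.422 mol
n(O2) = 717.0 / 32.00 = 22.41 mol
n/ν for C3H8 = 6.422/1 = 6.422
n/ν for O2 = 22.41/5 = 4.482
Smallest n/ν is O2 → limiting reagent.
n(CO2) = (3/5) × 22.41 = 13.45 mol
mass = 13.45 × 44.01 = 591.9 g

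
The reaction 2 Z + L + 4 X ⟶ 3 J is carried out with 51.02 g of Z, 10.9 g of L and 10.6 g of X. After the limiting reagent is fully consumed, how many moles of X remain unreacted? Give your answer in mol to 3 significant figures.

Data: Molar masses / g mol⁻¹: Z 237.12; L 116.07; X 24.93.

0.0496 mol

n(Z) = 51.02 / 237.12 = 0.2152 mol
n(L) = 10.90 / 116.07 = 0.09391 mol
n(X) = 10.60 / 24.93 = 0.4252 mol
n/ν for Z = 0.2152/2 = 0.1076
n/ν for L = 0.09391/1 = 0.09391
n/ν for X = 0.4252/4 = 0.1063
Smallest n/ν is L → limiting reagent.
X consumed = (4/1) × 0.09391 = 0.3756 mol
X remaining = 0.4252 − 0.3756 = 0.04960 mol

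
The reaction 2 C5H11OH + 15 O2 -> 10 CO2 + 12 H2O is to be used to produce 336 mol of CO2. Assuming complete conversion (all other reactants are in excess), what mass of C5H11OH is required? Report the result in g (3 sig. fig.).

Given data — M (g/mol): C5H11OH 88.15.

5920 g

n(CO2) = 336.0 mol
n(C5H11OH) = (2/10) × 336.0 = 67.20 mol
mass = 67.20 × 88.15 = 5924 g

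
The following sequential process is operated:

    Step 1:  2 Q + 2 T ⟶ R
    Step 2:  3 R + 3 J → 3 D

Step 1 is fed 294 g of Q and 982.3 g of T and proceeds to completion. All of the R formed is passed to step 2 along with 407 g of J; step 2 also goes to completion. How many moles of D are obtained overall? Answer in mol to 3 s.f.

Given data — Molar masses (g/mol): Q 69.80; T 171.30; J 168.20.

2.11 mol

Step 1:
n(Q) = 294.0 / 69.80 = 4.212 mol
n(T) = 982.3 / 171.30 = 5.734 mol
n/ν for Q = 4.212/2 = 2.106
n/ν for T = 5.734/2 = 2.867
Smallest n/ν is Q → limiting reagent.
n(R) produced = (1/2) × 4.212 = 2.106 mol
Step 2:
n(R) available = 2.106 mol
n(J) = 407.0 / 168.20 = 2.420 mol
n/ν for R = 2.106/3 = 0.7020
n/ν for J = 2.420/3 = 0.8067
Smallest n/ν is R → limiting reagent.
n(D) = (3/3) × 2.106 = 2.106 mol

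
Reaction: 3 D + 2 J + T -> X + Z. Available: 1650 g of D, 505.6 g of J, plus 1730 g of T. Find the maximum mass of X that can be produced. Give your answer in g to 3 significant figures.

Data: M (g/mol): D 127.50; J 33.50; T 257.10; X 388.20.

1670 g

n(D) = 1650 / 127.50 = 12.94 mol
n(J) = 505.6 / 33.50 = 15.09 mol
n(T) = 1730 / 257.10 = 6.729 mol
n/ν for D = 12.94/3 = 4.313
n/ν for J = 15.09/2 = 7.545
n/ν for T = 6.729/1 = 6.729
Smallest n/ν is D → limiting reagent.
n(X) = (1/3) × 12.94 = 4.313 mol
mass = 4.313 × 388.20 = 1674 g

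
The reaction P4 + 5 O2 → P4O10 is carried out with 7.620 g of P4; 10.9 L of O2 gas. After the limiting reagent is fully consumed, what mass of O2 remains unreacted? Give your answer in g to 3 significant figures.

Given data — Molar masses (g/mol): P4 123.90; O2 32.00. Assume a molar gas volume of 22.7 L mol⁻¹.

5.53 g

n(P4) = 7.620 / 123.90 = 0.06150 mol
n(O2) = 10.90 / 22.7 = 0.4802 mol
n/ν → P4: 0.06150, O2: 0.09604; P4 is limiting.
O2 consumed = (5/1) × 0.06150 = 0.3075 mol
O2 remaining = 0.4802 − 0.3075 = 0.1727 mol
mass = 0.1727 × 32.00 = 5.526 g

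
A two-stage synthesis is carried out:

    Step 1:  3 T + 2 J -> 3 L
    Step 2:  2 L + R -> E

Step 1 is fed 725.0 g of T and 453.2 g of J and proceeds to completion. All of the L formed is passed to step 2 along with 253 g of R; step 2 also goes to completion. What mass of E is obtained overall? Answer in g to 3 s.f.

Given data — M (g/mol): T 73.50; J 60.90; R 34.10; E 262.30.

Step 1:
n(T) = 725.0 / 73.50 = 9.864 mol
n(J) = 453.2 / 60.90 = 7.442 mol
n/ν → T: 3.288, J: 3.721; T is limiting.
n(L) produced = (3/3) × 9.864 = 9.864 mol
Step 2:
n(L) available = 9.864 mol
n(R) = 253.0 / 34.10 = 7.419 mol
n/ν → L: 4.932, R: 7.419; L is limiting.
n(E) = (1/2) × 9.864 = 4.932 mol
mass = 4.932 × 262.30 = 1294 g

1290 g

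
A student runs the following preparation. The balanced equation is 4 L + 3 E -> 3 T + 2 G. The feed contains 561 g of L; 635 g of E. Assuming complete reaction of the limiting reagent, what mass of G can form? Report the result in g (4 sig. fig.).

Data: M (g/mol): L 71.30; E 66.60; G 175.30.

689.6 g

n(L) = 561.0 / 71.30 = 7.868 mol
n(E) = 635.0 / 66.60 = 9.535 mol
n/ν for L = 7.868/4 = 1.967
n/ν for E = 9.535/3 = 3.178
Smallest n/ν is L → limiting reagent.
n(G) = (2/4) × 7.868 = 3.934 mol
mass = 3.934 × 175.30 = 689.6 g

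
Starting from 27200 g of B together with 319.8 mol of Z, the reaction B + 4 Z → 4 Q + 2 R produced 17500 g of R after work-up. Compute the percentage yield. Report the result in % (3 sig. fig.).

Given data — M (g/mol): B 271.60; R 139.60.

n(B) = 27200 / 271.60 = 100.1 mol
n(Z) = 319.8 mol
n/ν for B = 100.1/1 = 100.1
n/ν for Z = 319.8/4 = 79.95
Smallest n/ν is Z → limiting reagent.
theoretical n(R) = (2/4) × 319.8 = 159.9 mol → 22320 g
% yield = 17500 / 22320 × 100 = 78.41 %

78.4 %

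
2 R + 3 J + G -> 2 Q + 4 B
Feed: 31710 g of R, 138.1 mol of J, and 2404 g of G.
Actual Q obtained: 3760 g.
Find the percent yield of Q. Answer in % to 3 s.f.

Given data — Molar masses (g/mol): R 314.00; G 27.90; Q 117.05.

n(R) = 31710 / 314.00 = 101.0 mol
n(J) = 138.1 mol
n(G) = 2404 / 27.90 = 86.16 mol
n/ν → R: 50.50, J: 46.03, G: 86.16; J is limiting.
theoretical n(Q) = (2/3) × 138.1 = 92.07 mol → 10780 g
% yield = 3760 / 10780 × 100 = 34.88 %

34.9 %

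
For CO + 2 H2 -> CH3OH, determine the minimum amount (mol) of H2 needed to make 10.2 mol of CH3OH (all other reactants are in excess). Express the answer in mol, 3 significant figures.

20.4 mol

n(CH3OH) = 10.20 mol
n(H2) = (2/1) × 10.20 = 20.40 mol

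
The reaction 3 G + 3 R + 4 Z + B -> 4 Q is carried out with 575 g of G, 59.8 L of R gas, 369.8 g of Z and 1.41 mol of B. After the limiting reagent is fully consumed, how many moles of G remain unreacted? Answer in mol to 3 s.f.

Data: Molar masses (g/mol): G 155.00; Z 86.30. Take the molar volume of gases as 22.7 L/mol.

1.08 mol

n(G) = 575.0 / 155.00 = 3.710 mol
n(R) = 59.80 / 22.7 = 2.634 mol
n(Z) = 369.8 / 86.30 = 4.285 mol
n(B) = 1.410 mol
n/ν → G: 1.237, R: 0.8780, Z: 1.071, B: 1.410; R is limiting.
G consumed = (3/3) × 2.634 = 2.634 mol
G remaining = 3.710 − 2.634 = 1.076 mol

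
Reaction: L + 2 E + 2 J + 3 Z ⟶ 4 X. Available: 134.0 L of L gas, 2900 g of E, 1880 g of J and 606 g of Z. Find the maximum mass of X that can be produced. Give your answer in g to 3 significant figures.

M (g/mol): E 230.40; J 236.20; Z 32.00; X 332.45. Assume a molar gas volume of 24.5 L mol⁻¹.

n(L) = 134.0 / 24.5 = 5.469 mol
n(E) = 2900 / 230.40 = 12.59 mol
n(J) = 1880 / 236.20 = 7.959 mol
n(Z) = 606.0 / 32.00 = 18.94 mol
n/ν → L: 5.469, E: 6.295, J: 3.980, Z: 6.313; J is limiting.
n(X) = (4/2) × 7.959 = 15.92 mol
mass = 15.92 × 332.45 = 5293 g

5290 g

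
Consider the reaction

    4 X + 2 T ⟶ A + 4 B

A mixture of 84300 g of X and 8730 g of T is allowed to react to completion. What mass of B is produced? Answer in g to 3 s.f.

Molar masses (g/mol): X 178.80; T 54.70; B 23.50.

n(X) = 84300 / 178.80 = 471.5 mol
n(T) = 8730 / 54.70 = 159.6 mol
n/ν for X = 471.5/4 = 117.9
n/ν for T = 159.6/2 = 79.80
Smallest n/ν is T → limiting reagent.
n(B) = (4/2) × 159.6 = 319.2 mol
mass = 319.2 × 23.50 = 7501 g

7500 g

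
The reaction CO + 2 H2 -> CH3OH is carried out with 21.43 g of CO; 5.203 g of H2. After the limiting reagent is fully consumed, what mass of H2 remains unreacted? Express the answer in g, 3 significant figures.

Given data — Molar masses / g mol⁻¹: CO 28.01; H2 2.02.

n(CO) = 21.43 / 28.01 = 0.7651 mol
n(H2) = 5.203 / 2.02 = 2.576 mol
n/ν → CO: 0.7651, H2: 1.288; CO is limiting.
H2 consumed = (2/1) × 0.7651 = 1.530 mol
H2 remaining = 2.576 − 1.530 = 1.046 mol
mass = 1.046 × 2.02 = 2.113 g

2.11 g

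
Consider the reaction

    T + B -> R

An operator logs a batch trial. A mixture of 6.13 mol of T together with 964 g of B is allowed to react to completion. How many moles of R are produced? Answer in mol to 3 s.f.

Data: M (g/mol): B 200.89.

n(T) = 6.130 mol
n(B) = 964.0 / 200.89 = 4.799 mol
n/ν → T: 6.130, B: 4.799; B is limiting.
n(R) = (1/1) × 4.799 = 4.799 mol

4.80 mol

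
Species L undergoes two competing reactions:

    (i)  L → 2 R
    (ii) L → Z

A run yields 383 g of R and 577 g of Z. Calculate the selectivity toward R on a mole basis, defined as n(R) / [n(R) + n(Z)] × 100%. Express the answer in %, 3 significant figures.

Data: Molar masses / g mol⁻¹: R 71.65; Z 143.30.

n(R) = 383 / 71.65 = 5.345 mol
n(Z) = 577 / 143.30 = 4.027 mol
selectivity = 5.345/(5.345+4.027) × 100 = 57.03 %

57.0 %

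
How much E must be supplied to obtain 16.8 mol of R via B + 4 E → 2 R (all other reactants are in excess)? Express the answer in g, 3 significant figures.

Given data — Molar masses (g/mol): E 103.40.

n(R) = 16.80 mol
n(E) = (4/2) × 16.80 = 33.60 mol
mass = 33.60 × 103.40 = 3474 g

3470 g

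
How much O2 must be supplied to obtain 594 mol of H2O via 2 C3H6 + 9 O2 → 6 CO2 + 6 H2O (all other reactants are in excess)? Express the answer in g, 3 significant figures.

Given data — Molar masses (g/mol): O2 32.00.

28500 g

n(H2O) = 594.0 mol
n(O2) = (9/6) × 594.0 = 891.0 mol
mass = 891.0 × 32.00 = 28510 g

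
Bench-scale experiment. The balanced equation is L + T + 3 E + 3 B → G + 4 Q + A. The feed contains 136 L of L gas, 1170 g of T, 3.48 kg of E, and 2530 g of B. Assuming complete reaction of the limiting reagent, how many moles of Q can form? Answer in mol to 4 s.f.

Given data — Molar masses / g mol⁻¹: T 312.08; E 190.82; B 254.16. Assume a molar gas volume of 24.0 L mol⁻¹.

n(L) = 136.0 / 24.0 = 5.667 mol
n(T) = 1170 / 312.08 = 3.749 mol
n(E) = 3.480×1000 / 190.82 = 18.24 mol
n(B) = 2530 / 254.16 = 9.954 mol
n/ν for L = 5.667/1 = 5.667
n/ν for T = 3.749/1 = 3.749
n/ν for E = 18.24/3 = 6.080
n/ν for B = 9.954/3 = 3.318
Smallest n/ν is B → limiting reagent.
n(Q) = (4/3) × 9.954 = 13.27 mol

13.27 mol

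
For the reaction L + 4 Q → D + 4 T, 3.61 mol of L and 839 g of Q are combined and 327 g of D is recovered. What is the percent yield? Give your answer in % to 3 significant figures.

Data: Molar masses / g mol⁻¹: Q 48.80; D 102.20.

88.6 %

n(L) = 3.610 mol
n(Q) = 839.0 / 48.80 = 17.19 mol
n/ν → L: 3.610, Q: 4.298; L is limiting.
theoretical n(D) = (1/1) × 3.610 = 3.610 mol → 368.9 g
% yield = 327 / 368.9 × 100 = 88.64 %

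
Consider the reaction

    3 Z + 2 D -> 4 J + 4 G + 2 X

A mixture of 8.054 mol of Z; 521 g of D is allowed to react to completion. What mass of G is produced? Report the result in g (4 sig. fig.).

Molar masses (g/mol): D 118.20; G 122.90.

1083 g

n(Z) = 8.054 mol
n(D) = 521.0 / 118.20 = 4.408 mol
n/ν → Z: 2.685, D: 2.204; D is limiting.
n(G) = (4/2) × 4.408 = 8.816 mol
mass = 8.816 × 122.90 = 1083 g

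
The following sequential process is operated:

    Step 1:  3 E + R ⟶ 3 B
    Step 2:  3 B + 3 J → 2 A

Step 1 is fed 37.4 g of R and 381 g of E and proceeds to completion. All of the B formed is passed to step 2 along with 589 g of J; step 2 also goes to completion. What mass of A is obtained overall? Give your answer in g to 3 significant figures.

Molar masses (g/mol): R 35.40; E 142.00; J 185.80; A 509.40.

911 g

Step 1:
n(R) = 37.40 / 35.40 = 1.056 mol
n(E) = 381.0 / 142.00 = 2.683 mol
n/ν for R = 1.056/1 = 1.056
n/ν for E = 2.683/3 = 0.8943
Smallest n/ν is E → limiting reagent.
n(B) produced = (3/3) × 2.683 = 2.683 mol
Step 2:
n(B) available = 2.683 mol
n(J) = 589.0 / 185.80 = 3.170 mol
n/ν for B = 2.683/3 = 0.8943
n/ν for J = 3.170/3 = 1.057
Smallest n/ν is B → limiting reagent.
n(A) = (2/3) × 2.683 = 1.789 mol
mass = 1.789 × 509.40 = 911.3 g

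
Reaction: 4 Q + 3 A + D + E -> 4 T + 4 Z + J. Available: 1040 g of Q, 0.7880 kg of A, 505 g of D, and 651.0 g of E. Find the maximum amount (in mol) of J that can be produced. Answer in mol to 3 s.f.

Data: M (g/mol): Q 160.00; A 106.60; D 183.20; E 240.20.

1.63 mol

n(Q) = 1040 / 160.00 = 6.500 mol
n(A) = 0.7880×1000 / 106.60 = 7.392 mol
n(D) = 505.0 / 183.20 = 2.757 mol
n(E) = 651.0 / 240.20 = 2.710 mol
n/ν → Q: 1.625, A: 2.464, D: 2.757, E: 2.710; Q is limiting.
n(J) = (1/4) × 6.500 = 1.625 mol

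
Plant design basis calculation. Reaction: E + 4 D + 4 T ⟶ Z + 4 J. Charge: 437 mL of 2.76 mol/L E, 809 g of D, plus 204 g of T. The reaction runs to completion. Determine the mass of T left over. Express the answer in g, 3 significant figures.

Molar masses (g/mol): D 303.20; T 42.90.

89.5 g

n(E) = 2.76 × 437.0/1000 = 1.206 mol
n(D) = 809.0 / 303.20 = 2.668 mol
n(T) = 204.0 / 42.90 = 4.755 mol
n/ν for E = 1.206/1 = 1.206
n/ν for D = 2.668/4 = 0.6670
n/ν for T = 4.755/4 = 1.189
Smallest n/ν is D → limiting reagent.
T consumed = (4/4) × 2.668 = 2.668 mol
T remaining = 4.755 − 2.668 = 2.087 mol
mass = 2.087 × 42.90 = 89.53 g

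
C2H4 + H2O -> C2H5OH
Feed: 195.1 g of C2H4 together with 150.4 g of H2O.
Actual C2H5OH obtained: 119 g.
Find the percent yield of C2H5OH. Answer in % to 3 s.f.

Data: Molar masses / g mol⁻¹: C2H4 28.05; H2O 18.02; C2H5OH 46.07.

37.1 %

n(C2H4) = 195.1 / 28.05 = 6.955 mol
n(H2O) = 150.4 / 18.02 = 8.346 mol
n/ν → C2H4: 6.955, H2O: 8.346; C2H4 is limiting.
theoretical n(C2H5OH) = (1/1) × 6.955 = 6.955 mol → 320.4 g
% yield = 119 / 320.4 × 100 = 37.14 %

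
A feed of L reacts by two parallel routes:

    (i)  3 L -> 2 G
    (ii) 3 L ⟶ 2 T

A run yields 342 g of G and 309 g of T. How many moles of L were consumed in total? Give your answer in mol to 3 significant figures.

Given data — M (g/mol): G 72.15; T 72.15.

n(G) = 342 / 72.15 = 4.740 mol
n(T) = 309 / 72.15 = 4.283 mol
n(L) via (i) = (3/2)×4.740 = 7.110 mol
n(L) via (ii) = (3/2)×4.283 = 6.425 mol
total n(L) = 7.110 + 6.425 = 13.54 mol

13.5 mol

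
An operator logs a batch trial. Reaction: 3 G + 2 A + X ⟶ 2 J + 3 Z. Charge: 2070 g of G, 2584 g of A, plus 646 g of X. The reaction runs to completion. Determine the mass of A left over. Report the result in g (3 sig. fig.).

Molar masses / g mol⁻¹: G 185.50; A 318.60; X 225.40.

n(G) = 2070 / 185.50 = 11.16 mol
n(A) = 2584 / 318.60 = 8.110 mol
n(X) = 646.0 / 225.40 = 2.866 mol
n/ν → G: 3.720, A: 4.055, X: 2.866; X is limiting.
A consumed = (2/1) × 2.866 = 5.732 mol
A remaining = 8.110 − 5.732 = 2.378 mol
mass = 2.378 × 318.60 = 757.6 g

758 g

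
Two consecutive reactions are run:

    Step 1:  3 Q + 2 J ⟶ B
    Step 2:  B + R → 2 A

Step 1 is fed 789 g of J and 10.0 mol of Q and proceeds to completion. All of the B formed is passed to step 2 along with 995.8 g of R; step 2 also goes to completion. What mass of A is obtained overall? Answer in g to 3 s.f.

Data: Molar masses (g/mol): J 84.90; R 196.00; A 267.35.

Step 1:
n(J) = 789.0 / 84.90 = 9.293 mol
n(Q) = 10.00 mol
n/ν for J = 9.293/2 = 4.647
n/ν for Q = 10.00/3 = 3.333
Smallest n/ν is Q → limiting reagent.
n(B) produced = (1/3) × 10.00 = 3.333 mol
Step 2:
n(B) available = 3.333 mol
n(R) = 995.8 / 196.00 = 5.081 mol
n/ν for B = 3.333/1 = 3.333
n/ν for R = 5.081/1 = 5.081
Smallest n/ν is B → limiting reagent.
n(A) = (2/1) × 3.333 = 6.666 mol
mass = 6.666 × 267.35 = 1782 g

1780 g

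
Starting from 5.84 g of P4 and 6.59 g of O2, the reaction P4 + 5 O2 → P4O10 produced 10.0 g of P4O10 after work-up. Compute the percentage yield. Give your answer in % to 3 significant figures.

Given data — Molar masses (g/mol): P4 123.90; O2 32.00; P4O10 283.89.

85.5 %

n(P4) = 5.840 / 123.90 = 0.04713 mol
n(O2) = 6.590 / 32.00 = 0.2059 mol
n/ν → P4: 0.04713, O2: 0.04118; O2 is limiting.
theoretical n(P4O10) = (1/5) × 0.2059 = 0.04118 mol → 11.69 g
% yield = 10.0 / 11.69 × 100 = 85.54 %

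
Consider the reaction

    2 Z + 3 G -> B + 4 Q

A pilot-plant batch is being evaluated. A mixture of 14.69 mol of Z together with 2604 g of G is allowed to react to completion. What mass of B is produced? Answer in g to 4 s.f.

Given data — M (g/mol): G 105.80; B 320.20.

n(Z) = 14.69 mol
n(G) = 2604 / 105.80 = 24.61 mol
n/ν for Z = 14.69/2 = 7.345
n/ν for G = 24.61/3 = 8.203
Smallest n/ν is Z → limiting reagent.
n(B) = (1/2) × 14.69 = 7.345 mol
mass = 7.345 × 320.20 = 2352 g

2352 g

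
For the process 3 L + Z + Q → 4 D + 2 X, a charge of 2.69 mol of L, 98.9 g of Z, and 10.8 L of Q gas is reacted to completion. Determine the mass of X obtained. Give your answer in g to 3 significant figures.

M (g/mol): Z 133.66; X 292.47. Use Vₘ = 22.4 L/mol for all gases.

n(L) = 2.690 mol
n(Z) = 98.90 / 133.66 = 0.7399 mol
n(Q) = 10.80 / 22.4 = 0.4821 mol
n/ν for L = 2.690/3 = 0.8967
n/ν for Z = 0.7399/1 = 0.7399
n/ν for Q = 0.4821/1 = 0.4821
Smallest n/ν is Q → limiting reagent.
n(X) = (2/1) × 0.4821 = 0.9642 mol
mass = 0.9642 × 292.47 = 282.0 g

282 g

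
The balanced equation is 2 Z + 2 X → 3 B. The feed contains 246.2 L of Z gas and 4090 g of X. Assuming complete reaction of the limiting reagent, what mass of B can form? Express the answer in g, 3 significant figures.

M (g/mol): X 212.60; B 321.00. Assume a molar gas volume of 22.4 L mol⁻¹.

n(Z) = 246.2 / 22.4 = 10.99 mol
n(X) = 4090 / 212.60 = 19.24 mol
n/ν for Z = 10.99/2 = 5.495
n/ν for X = 19.24/2 = 9.620
Smallest n/ν is Z → limiting reagent.
n(B) = (3/2) × 10.99 = 16.49 mol
mass = 16.49 × 321.00 = 5293 g

5290 g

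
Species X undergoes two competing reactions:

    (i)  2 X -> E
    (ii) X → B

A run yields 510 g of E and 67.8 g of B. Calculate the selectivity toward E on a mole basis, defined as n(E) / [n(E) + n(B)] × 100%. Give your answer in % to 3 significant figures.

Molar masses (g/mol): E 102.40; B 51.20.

79.0 %

n(E) = 510 / 102.40 = 4.980 mol
n(B) = 67.8 / 51.20 = 1.324 mol
selectivity = 4.980/(4.980+1.324) × 100 = 79.00 %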